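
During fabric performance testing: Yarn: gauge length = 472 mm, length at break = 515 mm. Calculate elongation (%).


Formula: Elongation (%) = ((L_break - L0) / L0) * 100
Step 1: Extension = 515 - 472 = 43 mm
Step 2: Elongation = (43 / 472) * 100
Step 3: Elongation = 0.091102 * 100 = 9.1102% ≈ 9.1%

9.1%


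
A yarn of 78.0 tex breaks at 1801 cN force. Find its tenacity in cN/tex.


Formula: Tenacity = Breaking force / Linear density
Tenacity = 1801 cN / 78.0 tex
Tenacity = 23.09 cN/tex

23.09 cN/tex


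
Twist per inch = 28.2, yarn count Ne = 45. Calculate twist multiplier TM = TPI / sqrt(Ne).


Formula: TM = TPI / sqrt(Ne)
Step 1: sqrt(Ne) = sqrt(45) = 6.7082
Step 2: TM = 28.2 / 6.7082 = 4.20

4.20 TM


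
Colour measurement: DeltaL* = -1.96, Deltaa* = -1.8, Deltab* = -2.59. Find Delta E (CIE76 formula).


Formula: Delta E = sqrt(dL*^2 + da*^2 + db*^2)
Step 1: dL*^2 = (-1.96)^2 = 3.8416
Step 2: da*^2 = (-1.8)^2 = 3.24
Step 3: db*^2 = (-2.59)^2 = 6.7081
Step 4: Sum = 3.8416 + 3.24 + 6.7081 = 13.7897
Step 5: Delta E = sqrt(13.7897) = 3.71

3.71 Delta E


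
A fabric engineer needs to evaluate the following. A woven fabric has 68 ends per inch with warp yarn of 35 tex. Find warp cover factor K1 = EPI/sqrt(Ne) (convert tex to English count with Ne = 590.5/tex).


Formula: K1 = EPI / sqrt(Ne), with Ne = 590.5 / tex_warp
Step 1: Ne = 590.5 / 35 = 16.871
Step 2: sqrt(Ne) = sqrt(16.871) = 4.1074
Step 3: K1 = 68 / 4.1074 = 16.6

16.6


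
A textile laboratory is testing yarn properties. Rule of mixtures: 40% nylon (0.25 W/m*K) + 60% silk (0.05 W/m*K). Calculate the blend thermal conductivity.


Formula: Blend property = (fraction_A * property_A) + (fraction_B * property_B)
Step 1: Contribution A = 40/100 * 0.25 W/m*K = 0.1 W/m*K
Step 2: Contribution B = 60/100 * 0.05 W/m*K = 0.03 W/m*K
Step 3: Blend thermal conductivity = 0.1 + 0.03 = 0.13 W/m*K

0.13 W/m*K


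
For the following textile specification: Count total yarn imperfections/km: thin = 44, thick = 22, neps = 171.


Formula: Total = thin places + thick places + neps
Total = 44 + 22 + 171
Total = 237 imperfections/km

237 imperfections/km


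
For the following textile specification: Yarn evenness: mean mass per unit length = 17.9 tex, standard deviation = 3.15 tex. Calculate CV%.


Formula: CV% = (standard deviation / mean) * 100
Step 1: Ratio = 3.15 / 17.9 = 0.175978
Step 2: CV% = 0.175978 * 100 = 17.5978% ≈ 17.6%

17.6%


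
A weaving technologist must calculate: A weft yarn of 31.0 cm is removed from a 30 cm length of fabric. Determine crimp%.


Formula: Crimp% = ((L_yarn - L_fabric) / L_fabric) * 100
Step 1: Extension = 31.0 - 30 = 1.0 cm
Step 2: Crimp% = (1.0 / 30) * 100
Step 3: Crimp% = 0.033333 * 100 = 3.3333% ≈ 3.3%

3.3%


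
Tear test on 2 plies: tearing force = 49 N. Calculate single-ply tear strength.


Formula: Per-ply strength = Total force / Number of plies
Per-ply = 49 N / 2
Per-ply = 24.5 N

24.5 N


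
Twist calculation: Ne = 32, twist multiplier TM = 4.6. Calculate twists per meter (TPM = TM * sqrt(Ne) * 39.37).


Formula: TPM = TM * sqrt(Ne) * 39.37
Step 1: sqrt(Ne) = sqrt(32) = 5.6569
Step 2: TM * sqrt(Ne) = 4.6 * 5.6569 = 26.0217
Step 3: TPM = 26.0217 * 39.37 = 1024 twists/m

1024 twists/m


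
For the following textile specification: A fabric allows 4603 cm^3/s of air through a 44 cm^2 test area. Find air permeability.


Formula: Air Permeability = Airflow / Test Area
AP = 4603 cm^3/s / 44 cm^2
AP = 104.6 cm^3/s/cm^2

104.6 cm^3/s/cm^2


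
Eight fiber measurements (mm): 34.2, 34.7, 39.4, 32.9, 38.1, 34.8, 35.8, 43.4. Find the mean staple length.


Formula: Mean = sum of lengths / count
Sum = 34.2 + 34.7 + 39.4 + 32.9 + 38.1 + 34.8 + 35.8 + 43.4
Sum = 293.3 mm
Mean = 293.3 / 8 = 36.66 mm

36.66 mm


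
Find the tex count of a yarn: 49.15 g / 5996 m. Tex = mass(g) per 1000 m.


Formula: Tex = (mass_g / length_m) * 1000
Substituting: Tex = (49.15 / 5996) * 1000
Intermediate: 49.15 / 5996 = 0.00819713 g/m
Tex = 0.00819713 * 1000 = 8.20 tex

8.20 tex


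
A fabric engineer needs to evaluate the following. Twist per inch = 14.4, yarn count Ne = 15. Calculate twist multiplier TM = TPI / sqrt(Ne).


Formula: TM = TPI / sqrt(Ne)
Step 1: sqrt(Ne) = sqrt(15) = 3.873
Step 2: TM = 14.4 / 3.873 = 3.72

3.72 TM


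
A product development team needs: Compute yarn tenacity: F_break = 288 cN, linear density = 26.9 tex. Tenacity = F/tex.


Formula: Tenacity = Breaking force / Linear density
Tenacity = 288 cN / 26.9 tex
Tenacity = 10.71 cN/tex

10.71 cN/tex


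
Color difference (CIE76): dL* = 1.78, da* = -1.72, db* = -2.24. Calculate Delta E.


Formula: Delta E = sqrt(dL*^2 + da*^2 + db*^2)
Step 1: dL*^2 = 1.78^2 = 3.1684
Step 2: da*^2 = (-1.72)^2 = 2.9584
Step 3: db*^2 = (-2.24)^2 = 5.0176
Step 4: Sum = 3.1684 + 2.9584 + 5.0176 = 11.1444
Step 5: Delta E = sqrt(11.1444) = 3.34

3.34 Delta E


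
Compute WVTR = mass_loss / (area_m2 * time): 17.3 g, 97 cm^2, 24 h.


Formula: WVTR = mass_loss / (area * time)
Step 1: Convert area: 97 cm^2 = 0.0097 m^2
Step 2: WVTR = 17.3 g / (0.0097 m^2 * 24 h)
Step 3: WVTR = 17.3 / 0.2328 = 74.3 g/m^2/h

74.3 g/m^2/h


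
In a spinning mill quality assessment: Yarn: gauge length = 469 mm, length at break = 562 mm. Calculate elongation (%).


Formula: Elongation (%) = ((L_break - L0) / L0) * 100
Step 1: Extension = 562 - 469 = 93 mm
Step 2: Elongation = (93 / 469) * 100
Step 3: Elongation = 0.198294 * 100 = 19.8294% ≈ 19.8%

19.8%


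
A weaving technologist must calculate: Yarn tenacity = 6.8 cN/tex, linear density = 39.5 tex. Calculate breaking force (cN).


Formula: Breaking force = Tenacity * Linear density
F = 6.8 cN/tex * 39.5 tex
F = 268.60 cN

268.60 cN


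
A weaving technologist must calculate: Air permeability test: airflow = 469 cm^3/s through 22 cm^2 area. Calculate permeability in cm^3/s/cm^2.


Formula: Air Permeability = Airflow / Test Area
AP = 469 cm^3/s / 22 cm^2
AP = 21.3 cm^3/s/cm^2

21.3 cm^3/s/cm^2


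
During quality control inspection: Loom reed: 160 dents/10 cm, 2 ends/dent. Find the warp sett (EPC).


Formula: EPC = (dents per 10 cm * ends per dent) / 10
Step 1: Total ends per 10 cm = 160 * 2 = 320
Step 2: EPC = 320 / 10 = 32.0 ends/cm

32.0 ends/cm


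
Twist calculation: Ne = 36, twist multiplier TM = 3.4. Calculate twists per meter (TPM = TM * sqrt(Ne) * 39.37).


Formula: TPM = TM * sqrt(Ne) * 39.37
Step 1: sqrt(Ne) = sqrt(36) = 6
Step 2: TM * sqrt(Ne) = 3.4 * 6 = 20.4
Step 3: TPM = 20.4 * 39.37 = 803 twists/m

803 twists/m


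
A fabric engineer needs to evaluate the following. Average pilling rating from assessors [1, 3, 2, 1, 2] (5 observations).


Formula: Mean = sum / count
Sum = 1 + 3 + 2 + 1 + 2 = 9
Mean = 9 / 5 = 1.8

1.8


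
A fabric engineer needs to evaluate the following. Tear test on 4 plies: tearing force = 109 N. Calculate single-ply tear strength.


Formula: Per-ply strength = Total force / Number of plies
Per-ply = 109 N / 4
Per-ply = 27.25 N

27.25 N


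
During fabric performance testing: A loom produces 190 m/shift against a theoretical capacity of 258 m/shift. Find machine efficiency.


Formula: Efficiency% = (Actual output / Theoretical output) * 100
Efficiency% = (190 / 258) * 100
Efficiency% = 0.736434 * 100 = 73.6434% ≈ 73.6%

73.6%


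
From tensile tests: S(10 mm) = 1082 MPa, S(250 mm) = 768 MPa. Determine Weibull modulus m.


Formula: m = ln(L1/L2) / ln(S2/S1)
Step 1: ln(L1/L2) = ln(10/250) = -3.21888
Step 2: S2/S1 = 768/1082 = 0.7098
Step 3: ln(S2/S1) = ln(0.7098) = -0.34277
Step 4: m = -3.21888 / -0.34277 = 9.39

9.39 (Weibull m)


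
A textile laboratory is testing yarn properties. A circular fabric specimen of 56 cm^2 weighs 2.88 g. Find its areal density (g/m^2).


Formula: GSM = mass_g / area_m2
Step 1: Convert area: 56 cm^2 = 56 / 10000 = 0.0056 m^2
Step 2: GSM = 2.88 g / 0.0056 m^2 = 514.3 g/m^2

514.3 g/m^2


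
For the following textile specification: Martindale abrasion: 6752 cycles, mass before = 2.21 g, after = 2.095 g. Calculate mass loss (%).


Formula: Mass loss% = ((m_before - m_after) / m_before) * 100
Step 1: Mass loss = 2.21 - 2.095 = 0.115 g
Step 2: Ratio = 0.115 / 2.21 = 0.0520362
Step 3: Mass loss% = 0.0520362 * 100 = 5.20362% ≈ 5.20%

5.20%


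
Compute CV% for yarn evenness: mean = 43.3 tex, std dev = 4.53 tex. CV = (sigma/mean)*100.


Formula: CV% = (standard deviation / mean) * 100
Step 1: Ratio = 4.53 / 43.3 = 0.104619
Step 2: CV% = 0.104619 * 100 = 10.4619% ≈ 10.5%

10.5%


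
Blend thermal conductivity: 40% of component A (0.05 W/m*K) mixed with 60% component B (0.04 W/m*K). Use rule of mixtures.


Formula: Blend property = (fraction_A * property_A) + (fraction_B * property_B)
Step 1: Contribution A = 40/100 * 0.05 W/m*K = 0.02 W/m*K
Step 2: Contribution B = 60/100 * 0.04 W/m*K = 0.024 W/m*K
Step 3: Blend thermal conductivity = 0.02 + 0.024 = 0.044 W/m*K

0.044 W/m*K


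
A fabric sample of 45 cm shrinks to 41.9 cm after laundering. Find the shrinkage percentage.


Formula: Shrinkage% = ((L_before - L_after) / L_before) * 100
Step 1: Shrinkage = 45 - 41.9 = 3.1 cm
Step 2: Shrinkage% = (3.1 / 45) * 100
Step 3: Shrinkage% = 0.068889 * 100 = 6.8889% ≈ 6.9%

6.9%


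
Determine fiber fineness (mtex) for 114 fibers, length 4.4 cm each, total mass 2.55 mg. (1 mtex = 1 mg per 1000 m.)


Formula: fineness (mtex) = mass (mg) / total length (km) = (mass_mg / total_length_m) * 1000
Step 1: Convert fiber length: 4.4 cm = 0.044 m
Step 2: Total fiber length = 114 * 0.044 = 5.016 m
Step 3: Linear density = 2.55 mg / 5.016 m = 0.5084 mg/m
Step 4: fineness = 0.5084 * 1000 = 508.4 mtex

508.4 mtex


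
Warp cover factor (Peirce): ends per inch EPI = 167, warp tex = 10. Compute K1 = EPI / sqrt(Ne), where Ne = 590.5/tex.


Formula: K1 = EPI / sqrt(Ne), with Ne = 590.5 / tex_warp
Step 1: Ne = 590.5 / 10 = 59.05
Step 2: sqrt(Ne) = sqrt(59.05) = 7.6844
Step 3: K1 = 167 / 7.6844 = 21.7

21.7


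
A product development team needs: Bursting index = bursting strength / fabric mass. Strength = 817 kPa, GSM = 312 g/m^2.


Formula: Bursting Index = Bursting Strength / Fabric GSM
BI = 817 kPa / 312 g/m^2
BI = 2.619 kPa/(g/m^2)

2.619 kPa/(g/m^2)


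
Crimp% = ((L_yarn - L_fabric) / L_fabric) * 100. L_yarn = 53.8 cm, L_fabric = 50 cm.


Formula: Crimp% = ((L_yarn - L_fabric) / L_fabric) * 100
Step 1: Extension = 53.8 - 50 = 3.8 cm
Step 2: Crimp% = (3.8 / 50) * 100
Step 3: Crimp% = 0.076 * 100 = 7.6%

7.6%


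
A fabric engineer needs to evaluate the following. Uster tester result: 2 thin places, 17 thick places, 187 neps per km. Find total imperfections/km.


Formula: Total = thin places + thick places + neps
Total = 2 + 17 + 187
Total = 206 imperfections/km

206 imperfections/km


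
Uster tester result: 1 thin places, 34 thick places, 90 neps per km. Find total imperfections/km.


Formula: Total = thin places + thick places + neps
Total = 1 + 34 + 90
Total = 125 imperfections/km

125 imperfections/km


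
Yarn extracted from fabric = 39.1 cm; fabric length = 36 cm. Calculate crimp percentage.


Formula: Crimp% = ((L_yarn - L_fabric) / L_fabric) * 100
Step 1: Extension = 39.1 - 36 = 3.1 cm
Step 2: Crimp% = (3.1 / 36) * 100
Step 3: Crimp% = 0.086111 * 100 = 8.6111% ≈ 8.6%

8.6%


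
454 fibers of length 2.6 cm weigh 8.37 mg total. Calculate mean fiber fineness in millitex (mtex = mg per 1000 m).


Formula: fineness (mtex) = mass (mg) / total length (km) = (mass_mg / total_length_m) * 1000
Step 1: Convert fiber length: 2.6 cm = 0.026 m
Step 2: Total fiber length = 454 * 0.026 = 11.804 m
Step 3: Linear density = 8.37 mg / 11.804 m = 0.7091 mg/m
Step 4: fineness = 0.7091 * 1000 = 709.1 mtex

709.1 mtex


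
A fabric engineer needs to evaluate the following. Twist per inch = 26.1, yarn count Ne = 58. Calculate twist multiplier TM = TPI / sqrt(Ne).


Formula: TM = TPI / sqrt(Ne)
Step 1: sqrt(Ne) = sqrt(58) = 7.6158
Step 2: TM = 26.1 / 7.6158 = 3.43

3.43 TM


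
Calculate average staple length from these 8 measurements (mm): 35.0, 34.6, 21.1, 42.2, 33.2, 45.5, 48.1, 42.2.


Formula: Mean = sum of lengths / count
Sum = 35.0 + 34.6 + 21.1 + 42.2 + 33.2 + 45.5 + 48.1 + 42.2
Sum = 301.9 mm
Mean = 301.9 / 8 = 37.74 mm

37.74 mm


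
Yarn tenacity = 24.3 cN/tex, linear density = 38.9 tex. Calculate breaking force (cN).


Formula: Breaking force = Tenacity * Linear density
F = 24.3 cN/tex * 38.9 tex
F = 945.27 cN

945.27 cN


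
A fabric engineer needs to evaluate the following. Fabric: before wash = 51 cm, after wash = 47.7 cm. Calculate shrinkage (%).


Formula: Shrinkage% = ((L_before - L_after) / L_before) * 100
Step 1: Shrinkage = 51 - 47.7 = 3.3 cm
Step 2: Shrinkage% = (3.3 / 51) * 100
Step 3: Shrinkage% = 0.064706 * 100 = 6.4706% ≈ 6.5%

6.5%


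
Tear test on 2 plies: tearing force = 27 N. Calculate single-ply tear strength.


Formula: Per-ply strength = Total force / Number of plies
Per-ply = 27 N / 2
Per-ply = 13.5 N

13.5 N


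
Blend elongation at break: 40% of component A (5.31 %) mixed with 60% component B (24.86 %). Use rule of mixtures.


Formula: Blend property = (fraction_A * property_A) + (fraction_B * property_B)
Step 1: Contribution A = 40/100 * 5.31 % = 2.124 %
Step 2: Contribution B = 60/100 * 24.86 % = 14.916 %
Step 3: Blend elongation at break = 2.124 + 14.916 = 17.04 %

17.04 %


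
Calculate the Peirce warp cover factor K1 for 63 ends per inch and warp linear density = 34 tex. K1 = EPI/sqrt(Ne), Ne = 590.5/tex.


Formula: K1 = EPI / sqrt(Ne), with Ne = 590.5 / tex_warp
Step 1: Ne = 590.5 / 34 = 17.368
Step 2: sqrt(Ne) = sqrt(17.368) = 4.1675
Step 3: K1 = 63 / 4.1675 = 15.1

15.1


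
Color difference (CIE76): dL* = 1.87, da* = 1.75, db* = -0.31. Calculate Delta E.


Formula: Delta E = sqrt(dL*^2 + da*^2 + db*^2)
Step 1: dL*^2 = 1.87^2 = 3.4969
Step 2: da*^2 = 1.75^2 = 3.0625
Step 3: db*^2 = (-0.31)^2 = 0.0961
Step 4: Sum = 3.4969 + 3.0625 + 0.0961 = 6.6555
Step 5: Delta E = sqrt(6.6555) = 2.58

2.58 Delta E


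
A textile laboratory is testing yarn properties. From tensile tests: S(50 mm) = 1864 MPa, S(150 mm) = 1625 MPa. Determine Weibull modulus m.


Formula: m = ln(L1/L2) / ln(S2/S1)
Step 1: ln(L1/L2) = ln(50/150) = -1.09861
Step 2: S2/S1 = 1625/1864 = 0.87178
Step 3: ln(S2/S1) = ln(0.87178) = -0.13722
Step 4: m = -1.09861 / -0.13722 = 8.01

8.01 (Weibull m)


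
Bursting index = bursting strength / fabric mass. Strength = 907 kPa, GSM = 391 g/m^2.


Formula: Bursting Index = Bursting Strength / Fabric GSM
BI = 907 kPa / 391 g/m^2
BI = 2.320 kPa/(g/m^2)

2.320 kPa/(g/m^2)


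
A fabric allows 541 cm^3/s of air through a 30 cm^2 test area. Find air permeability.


Formula: Air Permeability = Airflow / Test Area
AP = 541 cm^3/s / 30 cm^2
AP = 18.0 cm^3/s/cm^2

18.0 cm^3/s/cm^2


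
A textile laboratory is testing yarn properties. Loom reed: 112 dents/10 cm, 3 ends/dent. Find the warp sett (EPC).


Formula: EPC = (dents per 10 cm * ends per dent) / 10
Step 1: Total ends per 10 cm = 112 * 3 = 336
Step 2: EPC = 336 / 10 = 33.6 ends/cm

33.6 ends/cm


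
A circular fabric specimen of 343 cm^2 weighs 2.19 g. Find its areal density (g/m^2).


Formula: GSM = mass_g / area_m2
Step 1: Convert area: 343 cm^2 = 343 / 10000 = 0.0343 m^2
Step 2: GSM = 2.19 g / 0.0343 m^2 = 63.8 g/m^2

63.8 g/m^2


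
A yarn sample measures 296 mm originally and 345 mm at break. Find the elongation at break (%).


Formula: Elongation (%) = ((L_break - L0) / L0) * 100
Step 1: Extension = 345 - 296 = 49 mm
Step 2: Elongation = (49 / 296) * 100
Step 3: Elongation = 0.165541 * 100 = 16.5541% ≈ 16.6%

16.6%


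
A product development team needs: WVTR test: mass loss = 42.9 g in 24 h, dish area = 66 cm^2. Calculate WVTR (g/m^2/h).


Formula: WVTR = mass_loss / (area * time)
Step 1: Convert area: 66 cm^2 = 0.0066 m^2
Step 2: WVTR = 42.9 g / (0.0066 m^2 * 24 h)
Step 3: WVTR = 42.9 / 0.1584 = 270.8 g/m^2/h

270.8 g/m^2/h


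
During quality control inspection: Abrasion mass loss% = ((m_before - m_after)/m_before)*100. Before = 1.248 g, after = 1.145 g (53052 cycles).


Formula: Mass loss% = ((m_before - m_after) / m_before) * 100
Step 1: Mass loss = 1.248 - 1.145 = 0.103 g
Step 2: Ratio = 0.103 / 1.248 = 0.0825321
Step 3: Mass loss% = 0.0825321 * 100 = 8.25321% ≈ 8.25%

8.25%


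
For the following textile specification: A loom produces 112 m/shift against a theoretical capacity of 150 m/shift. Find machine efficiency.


Formula: Efficiency% = (Actual output / Theoretical output) * 100
Efficiency% = (112 / 150) * 100
Efficiency% = 0.746667 * 100 = 74.6667% ≈ 74.7%

74.7%


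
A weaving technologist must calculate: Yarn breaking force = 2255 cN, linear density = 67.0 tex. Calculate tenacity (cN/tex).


Formula: Tenacity = Breaking force / Linear density
Tenacity = 2255 cN / 67.0 tex
Tenacity = 33.66 cN/tex

33.66 cN/tex


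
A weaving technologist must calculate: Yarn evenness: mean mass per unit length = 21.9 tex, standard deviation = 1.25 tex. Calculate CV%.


Formula: CV% = (standard deviation / mean) * 100
Step 1: Ratio = 1.25 / 21.9 = 0.057078
Step 2: CV% = 0.057078 * 100 = 5.7078% ≈ 5.7%

5.7%


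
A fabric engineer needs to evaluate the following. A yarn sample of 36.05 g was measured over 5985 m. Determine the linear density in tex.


Formula: Tex = (mass_g / length_m) * 1000
Substituting: Tex = (36.05 / 5985) * 1000
Intermediate: 36.05 / 5985 = 0.00602339 g/m
Tex = 0.00602339 * 1000 = 6.02 tex

6.02 tex


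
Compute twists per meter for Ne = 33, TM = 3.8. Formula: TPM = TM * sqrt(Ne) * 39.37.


Formula: TPM = TM * sqrt(Ne) * 39.37
Step 1: sqrt(Ne) = sqrt(33) = 5.7446
Step 2: TM * sqrt(Ne) = 3.8 * 5.7446 = 21.8295
Step 3: TPM = 21.8295 * 39.37 = 859 twists/m

859 twists/m


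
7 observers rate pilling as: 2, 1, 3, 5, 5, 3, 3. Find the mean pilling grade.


Formula: Mean = sum / count
Sum = 2 + 1 + 3 + 5 + 5 + 3 + 3 = 22
Mean = 22 / 7 = 3.1

3.1


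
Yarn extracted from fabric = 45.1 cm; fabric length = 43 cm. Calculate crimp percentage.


Formula: Crimp% = ((L_yarn - L_fabric) / L_fabric) * 100
Step 1: Extension = 45.1 - 43 = 2.1 cm
Step 2: Crimp% = (2.1 / 43) * 100
Step 3: Crimp% = 0.048837 * 100 = 4.8837% ≈ 4.9%

4.9%


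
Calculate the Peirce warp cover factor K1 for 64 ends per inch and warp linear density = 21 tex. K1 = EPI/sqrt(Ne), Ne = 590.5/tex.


Formula: K1 = EPI / sqrt(Ne), with Ne = 590.5 / tex_warp
Step 1: Ne = 590.5 / 21 = 28.119
Step 2: sqrt(Ne) = sqrt(28.119) = 5.3027
Step 3: K1 = 64 / 5.3027 = 12.1

12.1


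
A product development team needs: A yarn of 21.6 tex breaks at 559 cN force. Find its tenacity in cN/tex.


Formula: Tenacity = Breaking force / Linear density
Tenacity = 559 cN / 21.6 tex
Tenacity = 25.88 cN/tex

25.88 cN/tex


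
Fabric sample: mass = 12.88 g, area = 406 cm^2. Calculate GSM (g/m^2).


Formula: GSM = mass_g / area_m2
Step 1: Convert area: 406 cm^2 = 406 / 10000 = 0.0406 m^2
Step 2: GSM = 12.88 g / 0.0406 m^2 = 317.2 g/m^2

317.2 g/m^2


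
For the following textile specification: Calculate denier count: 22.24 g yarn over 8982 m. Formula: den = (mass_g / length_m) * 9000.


Formula: den = (mass_g / length_m) * 9000
Substituting: den = (22.24 / 8982) * 9000
Intermediate: 22.24 / 8982 = 0.00247606 g/m
den = 0.00247606 * 9000 = 22.3 denier

22.3 denier


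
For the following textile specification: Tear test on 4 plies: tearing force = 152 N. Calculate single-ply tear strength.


Formula: Per-ply strength = Total force / Number of plies
Per-ply = 152 N / 4
Per-ply = 38 N

38 N


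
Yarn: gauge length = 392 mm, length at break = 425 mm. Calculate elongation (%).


Formula: Elongation (%) = ((L_break - L0) / L0) * 100
Step 1: Extension = 425 - 392 = 33 mm
Step 2: Elongation = (33 / 392) * 100
Step 3: Elongation = 0.084184 * 100 = 8.4184% ≈ 8.4%

8.4%


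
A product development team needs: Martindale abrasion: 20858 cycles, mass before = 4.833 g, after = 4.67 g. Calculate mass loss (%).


Formula: Mass loss% = ((m_before - m_after) / m_before) * 100
Step 1: Mass loss = 4.833 - 4.67 = 0.163 g
Step 2: Ratio = 0.163 / 4.833 = 0.0337265
Step 3: Mass loss% = 0.0337265 * 100 = 3.37265% ≈ 3.37%

3.37%


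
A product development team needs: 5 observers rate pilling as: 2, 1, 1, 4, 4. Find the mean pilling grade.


Formula: Mean = sum / count
Sum = 2 + 1 + 1 + 4 + 4 = 12
Mean = 12 / 5 = 2.4

2.4


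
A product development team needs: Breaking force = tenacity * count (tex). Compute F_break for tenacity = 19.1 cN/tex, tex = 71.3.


Formula: Breaking force = Tenacity * Linear density
F = 19.1 cN/tex * 71.3 tex
F = 1361.83 cN

1361.83 cN


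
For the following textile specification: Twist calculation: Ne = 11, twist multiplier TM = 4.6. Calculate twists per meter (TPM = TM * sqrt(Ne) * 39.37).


Formula: TPM = TM * sqrt(Ne) * 39.37
Step 1: sqrt(Ne) = sqrt(11) = 3.3166
Step 2: TM * sqrt(Ne) = 4.6 * 3.3166 = 15.2564
Step 3: TPM = 15.2564 * 39.37 = 601 twists/m

601 twists/m


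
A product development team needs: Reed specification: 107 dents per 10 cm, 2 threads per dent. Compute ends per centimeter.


Formula: EPC = (dents per 10 cm * ends per dent) / 10
Step 1: Total ends per 10 cm = 107 * 2 = 214
Step 2: EPC = 214 / 10 = 21.4 ends/cm

21.4 ends/cm


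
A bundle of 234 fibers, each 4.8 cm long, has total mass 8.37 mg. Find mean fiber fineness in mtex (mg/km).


Formula: fineness (mtex) = mass (mg) / total length (km) = (mass_mg / total_length_m) * 1000
Step 1: Convert fiber length: 4.8 cm = 0.048 m
Step 2: Total fiber length = 234 * 0.048 = 11.232 m
Step 3: Linear density = 8.37 mg / 11.232 m = 0.7452 mg/m
Step 4: fineness = 0.7452 * 1000 = 745.2 mtex

745.2 mtex


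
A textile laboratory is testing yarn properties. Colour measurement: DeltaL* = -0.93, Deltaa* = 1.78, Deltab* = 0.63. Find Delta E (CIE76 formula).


Formula: Delta E = sqrt(dL*^2 + da*^2 + db*^2)
Step 1: dL*^2 = (-0.93)^2 = 0.8649
Step 2: da*^2 = 1.78^2 = 3.1684
Step 3: db*^2 = 0.63^2 = 0.3969
Step 4: Sum = 0.8649 + 3.1684 + 0.3969 = 4.4302
Step 5: Delta E = sqrt(4.4302) = 2.1

2.1 Delta E


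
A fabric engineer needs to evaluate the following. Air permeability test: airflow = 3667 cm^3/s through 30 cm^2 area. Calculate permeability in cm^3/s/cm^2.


Formula: Air Permeability = Airflow / Test Area
AP = 3667 cm^3/s / 30 cm^2
AP = 122.2 cm^3/s/cm^2

122.2 cm^3/s/cm^2


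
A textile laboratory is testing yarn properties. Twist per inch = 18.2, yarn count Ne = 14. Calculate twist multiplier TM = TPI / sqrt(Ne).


Formula: TM = TPI / sqrt(Ne)
Step 1: sqrt(Ne) = sqrt(14) = 3.7417
Step 2: TM = 18.2 / 3.7417 = 4.86

4.86 TM


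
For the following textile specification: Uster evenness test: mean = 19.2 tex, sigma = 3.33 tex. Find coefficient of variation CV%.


Formula: CV% = (standard deviation / mean) * 100
Step 1: Ratio = 3.33 / 19.2 = 0.173438
Step 2: CV% = 0.173438 * 100 = 17.3438% ≈ 17.3%

17.3%


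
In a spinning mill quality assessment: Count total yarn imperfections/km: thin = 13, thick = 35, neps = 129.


Formula: Total = thin places + thick places + neps
Total = 13 + 35 + 129
Total = 177 imperfections/km

177 imperfections/km


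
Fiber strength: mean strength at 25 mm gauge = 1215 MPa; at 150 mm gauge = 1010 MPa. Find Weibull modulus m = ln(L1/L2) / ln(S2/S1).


Formula: m = ln(L1/L2) / ln(S2/S1)
Step 1: ln(L1/L2) = ln(25/150) = -1.79176
Step 2: S2/S1 = 1010/1215 = 0.83128
Step 3: ln(S2/S1) = ln(0.83128) = -0.18479
Step 4: m = -1.79176 / -0.18479 = 9.70

9.70 (Weibull m)


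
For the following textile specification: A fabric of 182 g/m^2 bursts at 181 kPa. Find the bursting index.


Formula: Bursting Index = Bursting Strength / Fabric GSM
BI = 181 kPa / 182 g/m^2
BI = 0.995 kPa/(g/m^2)

0.995 kPa/(g/m^2)


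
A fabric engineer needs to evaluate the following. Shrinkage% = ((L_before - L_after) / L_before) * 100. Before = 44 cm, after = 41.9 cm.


Formula: Shrinkage% = ((L_before - L_after) / L_before) * 100
Step 1: Shrinkage = 44 - 41.9 = 2.1 cm
Step 2: Shrinkage% = (2.1 / 44) * 100
Step 3: Shrinkage% = 0.047727 * 100 = 4.7727% ≈ 4.8%

4.8%


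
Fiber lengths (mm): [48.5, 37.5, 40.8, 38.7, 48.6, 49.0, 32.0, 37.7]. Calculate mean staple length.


Formula: Mean = sum of lengths / count
Sum = 48.5 + 37.5 + 40.8 + 38.7 + 48.6 + 49.0 + 32.0 + 37.7
Sum = 332.8 mm
Mean = 332.8 / 8 = 41.60 mm

41.60 mm


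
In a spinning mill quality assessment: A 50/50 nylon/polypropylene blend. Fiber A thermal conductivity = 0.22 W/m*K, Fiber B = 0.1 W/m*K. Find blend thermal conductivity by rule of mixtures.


Formula: Blend property = (fraction_A * property_A) + (fraction_B * property_B)
Step 1: Contribution A = 50/100 * 0.22 W/m*K = 0.11 W/m*K
Step 2: Contribution B = 50/100 * 0.1 W/m*K = 0.05 W/m*K
Step 3: Blend thermal conductivity = 0.11 + 0.05 = 0.16 W/m*K

0.16 W/m*K


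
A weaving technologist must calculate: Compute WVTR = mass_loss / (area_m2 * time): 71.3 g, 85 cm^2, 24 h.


Formula: WVTR = mass_loss / (area * time)
Step 1: Convert area: 85 cm^2 = 0.0085 m^2
Step 2: WVTR = 71.3 g / (0.0085 m^2 * 24 h)
Step 3: WVTR = 71.3 / 0.204 = 349.5 g/m^2/h

349.5 g/m^2/h


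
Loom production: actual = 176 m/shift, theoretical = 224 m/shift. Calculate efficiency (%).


Formula: Efficiency% = (Actual output / Theoretical output) * 100
Efficiency% = (176 / 224) * 100
Efficiency% = 0.785714 * 100 = 78.5714% ≈ 78.6%

78.6%


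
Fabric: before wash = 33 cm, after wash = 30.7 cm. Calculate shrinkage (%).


Formula: Shrinkage% = ((L_before - L_after) / L_before) * 100
Step 1: Shrinkage = 33 - 30.7 = 2.3 cm
Step 2: Shrinkage% = (2.3 / 33) * 100
Step 3: Shrinkage% = 0.069697 * 100 = 6.9697% ≈ 7.0%

7.0%


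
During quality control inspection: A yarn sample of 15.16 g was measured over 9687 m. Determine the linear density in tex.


Formula: Tex = (mass_g / length_m) * 1000
Substituting: Tex = (15.16 / 9687) * 1000
Intermediate: 15.16 / 9687 = 0.00156498 g/m
Tex = 0.00156498 * 1000 = 1.56 tex

1.56 tex


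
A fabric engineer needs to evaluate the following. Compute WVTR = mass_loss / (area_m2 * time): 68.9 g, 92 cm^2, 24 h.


Formula: WVTR = mass_loss / (area * time)
Step 1: Convert area: 92 cm^2 = 0.0092 m^2
Step 2: WVTR = 68.9 g / (0.0092 m^2 * 24 h)
Step 3: WVTR = 68.9 / 0.2208 = 312.0 g/m^2/h

312.0 g/m^2/h


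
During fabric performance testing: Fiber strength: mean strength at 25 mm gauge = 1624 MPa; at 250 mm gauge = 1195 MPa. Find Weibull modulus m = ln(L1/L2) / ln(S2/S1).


Formula: m = ln(L1/L2) / ln(S2/S1)
Step 1: ln(L1/L2) = ln(25/250) = -2.30259
Step 2: S2/S1 = 1195/1624 = 0.73584
Step 3: ln(S2/S1) = ln(0.73584) = -0.30674
Step 4: m = -2.30259 / -0.30674 = 7.51

7.51 (Weibull m)


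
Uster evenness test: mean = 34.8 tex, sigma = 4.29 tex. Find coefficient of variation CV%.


Formula: CV% = (standard deviation / mean) * 100
Step 1: Ratio = 4.29 / 34.8 = 0.123276
Step 2: CV% = 0.123276 * 100 = 12.3276% ≈ 12.3%

12.3%


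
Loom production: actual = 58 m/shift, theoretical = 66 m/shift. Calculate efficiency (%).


Formula: Efficiency% = (Actual output / Theoretical output) * 100
Efficiency% = (58 / 66) * 100
Efficiency% = 0.878788 * 100 = 87.8788% ≈ 87.9%

87.9%


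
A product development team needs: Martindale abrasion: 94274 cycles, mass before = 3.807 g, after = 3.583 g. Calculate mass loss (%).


Formula: Mass loss% = ((m_before - m_after) / m_before) * 100
Step 1: Mass loss = 3.807 - 3.583 = 0.224 g
Step 2: Ratio = 0.224 / 3.807 = 0.058839
Step 3: Mass loss% = 0.058839 * 100 = 5.8839% ≈ 5.88%

5.88%


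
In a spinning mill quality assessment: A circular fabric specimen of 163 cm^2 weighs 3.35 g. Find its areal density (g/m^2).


Formula: GSM = mass_g / area_m2
Step 1: Convert area: 163 cm^2 = 163 / 10000 = 0.0163 m^2
Step 2: GSM = 3.35 g / 0.0163 m^2 = 205.5 g/m^2

205.5 g/m^2


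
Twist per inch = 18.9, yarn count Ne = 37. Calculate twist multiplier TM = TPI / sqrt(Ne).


Formula: TM = TPI / sqrt(Ne)
Step 1: sqrt(Ne) = sqrt(37) = 6.0828
Step 2: TM = 18.9 / 6.0828 = 3.11

3.11 TM


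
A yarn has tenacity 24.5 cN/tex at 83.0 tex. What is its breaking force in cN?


Formula: Breaking force = Tenacity * Linear density
F = 24.5 cN/tex * 83.0 tex
F = 2033.50 cN

2033.50 cN


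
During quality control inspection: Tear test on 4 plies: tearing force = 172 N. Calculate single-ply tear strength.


Formula: Per-ply strength = Total force / Number of plies
Per-ply = 172 N / 4
Per-ply = 43 N

43 N


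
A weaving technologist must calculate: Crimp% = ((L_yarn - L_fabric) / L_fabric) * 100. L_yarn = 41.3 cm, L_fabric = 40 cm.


Formula: Crimp% = ((L_yarn - L_fabric) / L_fabric) * 100
Step 1: Extension = 41.3 - 40 = 1.3 cm
Step 2: Crimp% = (1.3 / 40) * 100
Step 3: Crimp% = 0.0325 * 100 = 3.25% ≈ 3.3%

3.3%


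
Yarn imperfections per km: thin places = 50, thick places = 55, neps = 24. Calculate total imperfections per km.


Formula: Total = thin places + thick places + neps
Total = 50 + 55 + 24
Total = 129 imperfections/km

129 imperfections/km


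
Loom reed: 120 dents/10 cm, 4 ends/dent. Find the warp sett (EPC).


Formula: EPC = (dents per 10 cm * ends per dent) / 10
Step 1: Total ends per 10 cm = 120 * 4 = 480
Step 2: EPC = 480 / 10 = 48.0 ends/cm

48.0 ends/cm


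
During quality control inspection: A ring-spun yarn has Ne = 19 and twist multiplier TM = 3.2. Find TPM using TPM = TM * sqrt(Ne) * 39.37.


Formula: TPM = TM * sqrt(Ne) * 39.37
Step 1: sqrt(Ne) = sqrt(19) = 4.3589
Step 2: TM * sqrt(Ne) = 3.2 * 4.3589 = 13.9485
Step 3: TPM = 13.9485 * 39.37 = 549 twists/m

549 twists/m


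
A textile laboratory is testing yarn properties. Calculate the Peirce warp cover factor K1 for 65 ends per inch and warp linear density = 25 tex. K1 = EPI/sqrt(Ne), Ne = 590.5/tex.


Formula: K1 = EPI / sqrt(Ne), with Ne = 590.5 / tex_warp
Step 1: Ne = 590.5 / 25 = 23.62
Step 2: sqrt(Ne) = sqrt(23.62) = 4.86
Step 3: K1 = 65 / 4.86 = 13.4

13.4


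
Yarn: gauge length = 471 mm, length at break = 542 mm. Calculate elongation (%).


Formula: Elongation (%) = ((L_break - L0) / L0) * 100
Step 1: Extension = 542 - 471 = 71 mm
Step 2: Elongation = (71 / 471) * 100
Step 3: Elongation = 0.150743 * 100 = 15.0743% ≈ 15.1%

15.1%


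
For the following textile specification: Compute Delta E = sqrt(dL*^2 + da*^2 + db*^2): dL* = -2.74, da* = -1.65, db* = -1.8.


Formula: Delta E = sqrt(dL*^2 + da*^2 + db*^2)
Step 1: dL*^2 = (-2.74)^2 = 7.5076
Step 2: da*^2 = (-1.65)^2 = 2.7225
Step 3: db*^2 = (-1.8)^2 = 3.24
Step 4: Sum = 7.5076 + 2.7225 + 3.24 = 13.4701
Step 5: Delta E = sqrt(13.4701) = 3.67

3.67 Delta E


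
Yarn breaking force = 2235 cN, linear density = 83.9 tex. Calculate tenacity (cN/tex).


Formula: Tenacity = Breaking force / Linear density
Tenacity = 2235 cN / 83.9 tex
Tenacity = 26.64 cN/tex

26.64 cN/tex


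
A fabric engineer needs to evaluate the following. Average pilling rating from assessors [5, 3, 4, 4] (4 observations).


Formula: Mean = sum / count
Sum = 5 + 3 + 4 + 4 = 16
Mean = 16 / 4 = 4.0

4.0


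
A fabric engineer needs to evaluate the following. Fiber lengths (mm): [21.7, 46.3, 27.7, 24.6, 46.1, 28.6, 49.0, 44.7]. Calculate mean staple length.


Formula: Mean = sum of lengths / count
Sum = 21.7 + 46.3 + 27.7 + 24.6 + 46.1 + 28.6 + 49.0 + 44.7
Sum = 288.7 mm
Mean = 288.7 / 8 = 36.09 mm

36.09 mm


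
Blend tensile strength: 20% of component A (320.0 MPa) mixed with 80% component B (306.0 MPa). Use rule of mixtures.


Formula: Blend property = (fraction_A * property_A) + (fraction_B * property_B)
Step 1: Contribution A = 20/100 * 320.0 MPa = 64.0 MPa
Step 2: Contribution B = 80/100 * 306.0 MPa = 244.8 MPa
Step 3: Blend tensile strength = 64.0 + 244.8 = 308.8 MPa

308.8 MPa


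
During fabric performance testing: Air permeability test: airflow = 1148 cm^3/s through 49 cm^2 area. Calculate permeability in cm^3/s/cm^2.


Formula: Air Permeability = Airflow / Test Area
AP = 1148 cm^3/s / 49 cm^2
AP = 23.4 cm^3/s/cm^2

23.4 cm^3/s/cm^2


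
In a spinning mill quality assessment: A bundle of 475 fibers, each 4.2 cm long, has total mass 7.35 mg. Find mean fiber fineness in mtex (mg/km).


Formula: fineness (mtex) = mass (mg) / total length (km) = (mass_mg / total_length_m) * 1000
Step 1: Convert fiber length: 4.2 cm = 0.042 m
Step 2: Total fiber length = 475 * 0.042 = 19.95 m
Step 3: Linear density = 7.35 mg / 19.95 m = 0.3684 mg/m
Step 4: fineness = 0.3684 * 1000 = 368.4 mtex

368.4 mtex


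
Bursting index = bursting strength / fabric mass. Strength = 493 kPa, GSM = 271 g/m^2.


Formula: Bursting Index = Bursting Strength / Fabric GSM
BI = 493 kPa / 271 g/m^2
BI = 1.819 kPa/(g/m^2)

1.819 kPa/(g/m^2)


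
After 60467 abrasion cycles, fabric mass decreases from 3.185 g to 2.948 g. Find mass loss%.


Formula: Mass loss% = ((m_before - m_after) / m_before) * 100
Step 1: Mass loss = 3.185 - 2.948 = 0.237 g
Step 2: Ratio = 0.237 / 3.185 = 0.0744113
Step 3: Mass loss% = 0.0744113 * 100 = 7.44113% ≈ 7.44%

7.44%


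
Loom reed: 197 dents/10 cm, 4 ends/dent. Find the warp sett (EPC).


Formula: EPC = (dents per 10 cm * ends per dent) / 10
Step 1: Total ends per 10 cm = 197 * 4 = 788
Step 2: EPC = 788 / 10 = 78.8 ends/cm

78.8 ends/cm


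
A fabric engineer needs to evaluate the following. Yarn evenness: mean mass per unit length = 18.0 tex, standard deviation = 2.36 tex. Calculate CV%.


Formula: CV% = (standard deviation / mean) * 100
Step 1: Ratio = 2.36 / 18.0 = 0.131111
Step 2: CV% = 0.131111 * 100 = 13.1111% ≈ 13.1%

13.1%


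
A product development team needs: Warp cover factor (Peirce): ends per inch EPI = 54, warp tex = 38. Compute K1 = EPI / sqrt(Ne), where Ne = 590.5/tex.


Formula: K1 = EPI / sqrt(Ne), with Ne = 590.5 / tex_warp
Step 1: Ne = 590.5 / 38 = 15.539
Step 2: sqrt(Ne) = sqrt(15.539) = 3.942
Step 3: K1 = 54 / 3.942 = 13.7

13.7


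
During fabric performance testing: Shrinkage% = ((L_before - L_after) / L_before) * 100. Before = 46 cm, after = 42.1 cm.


Formula: Shrinkage% = ((L_before - L_after) / L_before) * 100
Step 1: Shrinkage = 46 - 42.1 = 3.9 cm
Step 2: Shrinkage% = (3.9 / 46) * 100
Step 3: Shrinkage% = 0.084783 * 100 = 8.4783% ≈ 8.5%

8.5%


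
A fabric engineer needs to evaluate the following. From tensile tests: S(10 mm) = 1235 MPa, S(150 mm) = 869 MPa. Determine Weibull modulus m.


Formula: m = ln(L1/L2) / ln(S2/S1)
Step 1: ln(L1/L2) = ln(10/150) = -2.70805
Step 2: S2/S1 = 869/1235 = 0.70364
Step 3: ln(S2/S1) = ln(0.70364) = -0.35149
Step 4: m = -2.70805 / -0.35149 = 7.70

7.70 (Weibull m)


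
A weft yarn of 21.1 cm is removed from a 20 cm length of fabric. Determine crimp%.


Formula: Crimp% = ((L_yarn - L_fabric) / L_fabric) * 100
Step 1: Extension = 21.1 - 20 = 1.1 cm
Step 2: Crimp% = (1.1 / 20) * 100
Step 3: Crimp% = 0.055 * 100 = 5.5%

5.5%


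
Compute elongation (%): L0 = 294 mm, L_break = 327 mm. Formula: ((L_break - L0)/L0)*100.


Formula: Elongation (%) = ((L_break - L0) / L0) * 100
Step 1: Extension = 327 - 294 = 33 mm
Step 2: Elongation = (33 / 294) * 100
Step 3: Elongation = 0.112245 * 100 = 11.2245% ≈ 11.2%

11.2%


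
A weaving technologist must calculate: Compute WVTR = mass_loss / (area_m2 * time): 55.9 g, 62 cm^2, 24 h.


Formula: WVTR = mass_loss / (area * time)
Step 1: Convert area: 62 cm^2 = 0.0062 m^2
Step 2: WVTR = 55.9 g / (0.0062 m^2 * 24 h)
Step 3: WVTR = 55.9 / 0.1488 = 375.7 g/m^2/h

375.7 g/m^2/h


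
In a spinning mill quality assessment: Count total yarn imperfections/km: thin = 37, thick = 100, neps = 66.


Formula: Total = thin places + thick places + neps
Total = 37 + 100 + 66
Total = 203 imperfections/km

203 imperfections/km


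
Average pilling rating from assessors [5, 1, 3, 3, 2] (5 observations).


Formula: Mean = sum / count
Sum = 5 + 1 + 3 + 3 + 2 = 14
Mean = 14 / 5 = 2.8

2.8


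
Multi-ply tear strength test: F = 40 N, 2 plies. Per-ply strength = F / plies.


Formula: Per-ply strength = Total force / Number of plies
Per-ply = 40 N / 2
Per-ply = 20 N

20 N


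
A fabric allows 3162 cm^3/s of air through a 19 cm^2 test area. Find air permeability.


Formula: Air Permeability = Airflow / Test Area
AP = 3162 cm^3/s / 19 cm^2
AP = 166.4 cm^3/s/cm^2

166.4 cm^3/s/cm^2


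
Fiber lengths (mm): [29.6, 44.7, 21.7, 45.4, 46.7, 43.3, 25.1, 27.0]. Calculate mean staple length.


Formula: Mean = sum of lengths / count
Sum = 29.6 + 44.7 + 21.7 + 45.4 + 46.7 + 43.3 + 25.1 + 27.0
Sum = 283.5 mm
Mean = 283.5 / 8 = 35.44 mm

35.44 mm


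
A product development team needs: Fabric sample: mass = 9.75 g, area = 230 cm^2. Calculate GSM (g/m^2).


Formula: GSM = mass_g / area_m2
Step 1: Convert area: 230 cm^2 = 230 / 10000 = 0.023 m^2
Step 2: GSM = 9.75 g / 0.023 m^2 = 423.9 g/m^2

423.9 g/m^2


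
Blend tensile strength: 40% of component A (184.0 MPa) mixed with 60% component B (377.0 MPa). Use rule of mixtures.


Formula: Blend property = (fraction_A * property_A) + (fraction_B * property_B)
Step 1: Contribution A = 40/100 * 184.0 MPa = 73.6 MPa
Step 2: Contribution B = 60/100 * 377.0 MPa = 226.2 MPa
Step 3: Blend tensile strength = 73.6 + 226.2 = 299.8 MPa

299.8 MPa


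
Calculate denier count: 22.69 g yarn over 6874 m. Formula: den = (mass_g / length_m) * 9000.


Formula: den = (mass_g / length_m) * 9000
Substituting: den = (22.69 / 6874) * 9000
Intermediate: 22.69 / 6874 = 0.00330084 g/m
den = 0.00330084 * 9000 = 29.7 denier

29.7 denier


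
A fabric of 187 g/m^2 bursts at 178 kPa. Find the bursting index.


Formula: Bursting Index = Bursting Strength / Fabric GSM
BI = 178 kPa / 187 g/m^2
BI = 0.952 kPa/(g/m^2)

0.952 kPa/(g/m^2)


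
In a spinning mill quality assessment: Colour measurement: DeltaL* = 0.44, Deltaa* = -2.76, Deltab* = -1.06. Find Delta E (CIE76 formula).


Formula: Delta E = sqrt(dL*^2 + da*^2 + db*^2)
Step 1: dL*^2 = 0.44^2 = 0.1936
Step 2: da*^2 = (-2.76)^2 = 7.6176
Step 3: db*^2 = (-1.06)^2 = 1.1236
Step 4: Sum = 0.1936 + 7.6176 + 1.1236 = 8.9348
Step 5: Delta E = sqrt(8.9348) = 2.99

2.99 Delta E


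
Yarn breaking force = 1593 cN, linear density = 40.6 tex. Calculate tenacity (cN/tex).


Formula: Tenacity = Breaking force / Linear density
Tenacity = 1593 cN / 40.6 tex
Tenacity = 39.24 cN/tex

39.24 cN/tex


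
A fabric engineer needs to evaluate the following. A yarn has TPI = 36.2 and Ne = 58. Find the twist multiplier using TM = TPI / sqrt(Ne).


Formula: TM = TPI / sqrt(Ne)
Step 1: sqrt(Ne) = sqrt(58) = 7.6158
Step 2: TM = 36.2 / 7.6158 = 4.75

4.75 TM


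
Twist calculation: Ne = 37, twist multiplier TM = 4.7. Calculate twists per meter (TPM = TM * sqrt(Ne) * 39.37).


Formula: TPM = TM * sqrt(Ne) * 39.37
Step 1: sqrt(Ne) = sqrt(37) = 6.0828
Step 2: TM * sqrt(Ne) = 4.7 * 6.0828 = 28.5892
Step 3: TPM = 28.5892 * 39.37 = 1126 twists/m

1126 twists/m


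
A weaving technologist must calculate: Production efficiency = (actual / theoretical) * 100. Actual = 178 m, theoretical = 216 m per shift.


Formula: Efficiency% = (Actual output / Theoretical output) * 100
Efficiency% = (178 / 216) * 100
Efficiency% = 0.824074 * 100 = 82.4074% ≈ 82.4%

82.4%


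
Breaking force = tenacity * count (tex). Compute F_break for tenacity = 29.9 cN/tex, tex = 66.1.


Formula: Breaking force = Tenacity * Linear density
F = 29.9 cN/tex * 66.1 tex
F = 1976.39 cN

1976.39 cN


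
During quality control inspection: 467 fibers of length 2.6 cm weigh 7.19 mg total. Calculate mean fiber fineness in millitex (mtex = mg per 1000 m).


Formula: fineness (mtex) = mass (mg) / total length (km) = (mass_mg / total_length_m) * 1000
Step 1: Convert fiber length: 2.6 cm = 0.026 m
Step 2: Total fiber length = 467 * 0.026 = 12.142 m
Step 3: Linear density = 7.19 mg / 12.142 m = 0.5922 mg/m
Step 4: fineness = 0.5922 * 1000 = 592.2 mtex

592.2 mtex
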